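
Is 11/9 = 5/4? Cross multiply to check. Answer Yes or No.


Cross multiply to check 11/9 = 5/4
Left cross product: 11 * 4 = 44
Right cross product: 9 * 5 = 45
44 != 45
Not equal, so proportions differ => No

No


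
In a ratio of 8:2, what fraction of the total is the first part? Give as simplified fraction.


Total parts = 8 + 2 = 10
First part fraction = 8/10
Simplify: 8/10 = 4/5

4/5


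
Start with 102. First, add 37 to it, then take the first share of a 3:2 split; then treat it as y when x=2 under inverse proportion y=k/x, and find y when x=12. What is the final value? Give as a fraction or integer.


Start with 102.
Step 1: Add 37: 102+37=139; split 3:2 first = 139*3/5 = 417/5
Step 2: Inverse prop: k = (417/5)*2; new y = k/12 = 417/5*2/12 = 139/10
Final result = 139/10

139/10


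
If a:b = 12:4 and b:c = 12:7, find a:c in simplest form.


Given a:b = 12:4 and b:c = 12:7
Make b consistent. Multiply first ratio by 12: a:b = 144:48
Multiply second ratio by 4: b:c = 48:28
Now b = 48 in both, so a:b:c = 144:48:28
Therefore a:c = 144:28
Simplify by GCD: a:c = 36:7

36:7


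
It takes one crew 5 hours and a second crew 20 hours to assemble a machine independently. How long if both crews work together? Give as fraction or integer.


Rate of A = 1/5 job per hour
Rate of B = 1/20 job per hour
Combined rate = 1/5 + 1/20
Find common denominator: (20 + 5)/(5*20) = 25/100
Combined rate = 1/4 job per hour
Time together = 1 / (1/4) = 4 hours

4


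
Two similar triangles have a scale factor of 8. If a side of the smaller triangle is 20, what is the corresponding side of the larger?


Similar triangles have proportional sides
Scale factor = 8
Smaller side = 20
Corresponding larger side = 20 * 8
= 160

160


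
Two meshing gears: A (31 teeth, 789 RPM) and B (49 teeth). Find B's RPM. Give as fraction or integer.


Gear ratio: teeth_A * RPM_A = teeth_B * RPM_B
31 * 789 = 49 * RPM_B
24459 = 49 * RPM_B
RPM_B = 24459 / 49
RPM_B = 24459/49

24459/49


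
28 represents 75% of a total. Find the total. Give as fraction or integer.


Given: 28 is 75% of the whole
Set up: 28 = 75/100 * whole
whole = 28 * 100 / 75
whole = 2800 / 75
whole = 112/3

112/3


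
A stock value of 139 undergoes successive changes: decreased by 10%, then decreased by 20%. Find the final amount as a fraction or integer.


Start: 139
Step 1: decrease by 10% => multiply by 90/100
  139 * 90/100 = 1251/10
Step 2: decrease by 20% => multiply by 80/100
  1251/10 * 80/100 = 2502/25
Final value = 2502/25

2502/25


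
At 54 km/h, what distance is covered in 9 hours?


Using distance = speed * time
Speed = 54 km/h
Time = 9 hours
Distance = 54 * 9
= 486 km

486


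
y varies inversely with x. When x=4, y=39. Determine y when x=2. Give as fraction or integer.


Inverse proportion: y = k/x
Find k: k = 4 * 39 = 156
Compute y at x=2: y = 156/2
y = 78

78


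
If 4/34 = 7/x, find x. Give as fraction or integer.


Setting up: 4/34 = 7/x
Cross multiply: 4 * x = 34 * 7
4x = 238
x = 238/4
x = 119/2

119/2


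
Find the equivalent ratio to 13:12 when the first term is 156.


Original ratio: 13:12
First term target: 156
Scale factor = 156 / 13 = 12
Multiply second term: 12 * 12 = 144
Equivalent ratio = 156:144

156:144


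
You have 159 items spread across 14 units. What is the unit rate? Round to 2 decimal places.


Total items = 159
Number of units = 14
Unit rate = 159 / 14
= 11.36 items per unit

11.36


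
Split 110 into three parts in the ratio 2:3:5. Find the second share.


Ratio = 2:3:5
Total parts = 2 + 3 + 5 = 10
Value per part = 110 / 10 = 11
First share = 2 * 11 = 22
Middle share = 3 * 11 = 33
Third share = 5 * 11 = 55

33


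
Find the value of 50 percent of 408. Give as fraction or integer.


Compute 50% of 408
Convert percentage: 50% = 50/100
Multiply: 408 * 50/100
= 20400/100
= 204

204


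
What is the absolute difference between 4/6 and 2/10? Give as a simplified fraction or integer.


Simplify: 4/6 = 2/3 and 2/10 = 1/5
Find common denominator: LCD = 15
Convert: 10/15 and 3/15
Difference = |10 - 3|/15 = 7/15
Simplified = 7/15

7/15


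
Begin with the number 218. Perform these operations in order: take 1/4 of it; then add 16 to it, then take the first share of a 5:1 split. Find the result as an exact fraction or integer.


Start with 218.
Step 1: Take 1/4: 218 * 1/4 = 109/2
Step 2: Add 16: 109/2+16=141/2; split 5:1 first = 141/2*5/6 = 235/4
Final result = 235/4

235/4


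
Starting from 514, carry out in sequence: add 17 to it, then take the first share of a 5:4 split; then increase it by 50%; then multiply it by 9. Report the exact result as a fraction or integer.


Start with 514.
Step 1: Add 17: 514+17=531; split 5:4 first = 531*5/9 = 295
Step 2: Increase by 50%: 295 * 150/100 = 885/2
Step 3: Multiply by 9: 885/2 * 9 = 7965/2
Final result = 7965/2

7965/2


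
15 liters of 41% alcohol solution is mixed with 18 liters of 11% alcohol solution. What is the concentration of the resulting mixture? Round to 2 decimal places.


Solute in mixture 1 = 41% of 15 L = 15*41/100 = 123/20 L
Solute in mixture 2 = 11% of 18 L = 18*11/100 = 99/50 L
Total solute = 123/20 + 99/50 = 813/100 L
Total volume = 15 + 18 = 33 L
Final concentration = 813/100/33 * 100 = 24.64%

24.64


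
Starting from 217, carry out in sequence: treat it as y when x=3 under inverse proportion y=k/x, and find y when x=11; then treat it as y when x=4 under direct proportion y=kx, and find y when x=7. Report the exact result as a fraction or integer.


Start with 217.
Step 1: Inverse prop: k = (217)*3; new y = k/11 = 217*3/11 = 651/11
Step 2: Direct prop: k = (651/11)/4; new y = k*7 = 651/11*7/4 = 4557/44
Final result = 4557/44

4557/44


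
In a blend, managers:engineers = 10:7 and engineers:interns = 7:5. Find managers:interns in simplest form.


Given a:b = 10:7 and b:c = 7:5
Make b consistent. Multiply first ratio by 7: a:b = 70:49
Multiply second ratio by 7: b:c = 49:35
Now b = 49 in both, so a:b:c = 70:49:35
Therefore a:c = 70:35
Simplify by GCD: a:c = 2:1

2:1


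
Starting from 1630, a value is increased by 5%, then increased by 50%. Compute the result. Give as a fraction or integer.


Start: 1630
Step 1: increase by 5% => multiply by 105/100
  1630 * 105/100 = 3423/2
Step 2: increase by 50% => multiply by 150/100
  3423/2 * 150/100 = 10269/4
Final value = 10269/4

10269/4


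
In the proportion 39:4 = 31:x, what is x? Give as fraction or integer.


Setting up: 39/4 = 31/x
Cross multiply: 39 * x = 4 * 31
39x = 124
x = 124/39
x = 124/39

124/39


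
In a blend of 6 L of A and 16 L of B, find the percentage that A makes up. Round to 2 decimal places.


Volume of A = 6 L
Volume of B = 16 L
Total volume = 6 + 16 = 22 L
Percentage of A = (6/22) * 100
= 27.27%

27.27


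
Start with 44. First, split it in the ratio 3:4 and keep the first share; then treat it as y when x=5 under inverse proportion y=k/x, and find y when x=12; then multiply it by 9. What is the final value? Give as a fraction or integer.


Start with 44.
Step 1: Split 3:4, first share = 44 * 3/7 = 132/7
Step 2: Inverse prop: k = (132/7)*5; new y = k/12 = 132/7*5/12 = 55/7
Step 3: Multiply by 9: 55/7 * 9 = 495/7
Final result = 495/7

495/7


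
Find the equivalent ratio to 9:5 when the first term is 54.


Original ratio: 9:5
First term target: 54
Scale factor = 54 / 9 = 6
Multiply second term: 5 * 6 = 30
Equivalent ratio = 54:30

54:30


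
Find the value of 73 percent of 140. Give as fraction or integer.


Compute 73% of 140
Convert percentage: 73% = 73/100
Multiply: 140 * 73/100
= 10220/100
= 511/5

511/5


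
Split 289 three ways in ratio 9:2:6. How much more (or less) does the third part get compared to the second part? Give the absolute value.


Total parts = 9 + 2 + 6 = 17
Value per part = 289 / 17 = 17
Shares: 9*17=153, 2*17=34, 6*17=102
Third share = 102, second share = 34
Difference = |102 - 34| = 68

68


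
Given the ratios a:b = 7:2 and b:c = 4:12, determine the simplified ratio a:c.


Given a:b = 7:2 and b:c = 4:12
Make b consistent. Multiply first ratio by 4: a:b = 28:8
Multiply second ratio by 2: b:c = 8:24
Now b = 8 in both, so a:b:c = 28:8:24
Therefore a:c = 28:24
Simplify by GCD: a:c = 7:6

7:6


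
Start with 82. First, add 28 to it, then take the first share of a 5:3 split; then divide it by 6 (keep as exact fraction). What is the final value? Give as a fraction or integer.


Start with 82.
Step 1: Add 28: 82+28=110; split 5:3 first = 110*5/8 = 275/4
Step 2: Divide by 6: 275/4 / 6 = 275/24
Final result = 275/24

275/24


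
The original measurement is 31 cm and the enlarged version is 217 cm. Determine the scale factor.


Original length = 31 cm
Scaled length = 217 cm
Scale factor = 217 / 31
= 7

7


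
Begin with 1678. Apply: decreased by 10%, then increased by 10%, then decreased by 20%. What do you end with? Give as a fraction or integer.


Start: 1678
Step 1: decrease by 10% => multiply by 90/100
  1678 * 90/100 = 7551/5
Step 2: increase by 10% => multiply by 110/100
  7551/5 * 110/100 = 83061/50
Step 3: decrease by 20% => multiply by 80/100
  83061/50 * 80/100 = 166122/125
Final value = 166122/125

166122/125


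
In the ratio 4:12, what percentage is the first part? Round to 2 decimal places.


Total parts = 4 + 12 = 16
First part fraction = 4/16
Percentage = (4/16) * 100
= 0.25 * 100
= 25.00%

25.00


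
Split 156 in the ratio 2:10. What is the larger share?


Total parts = 2 + 10 = 12
Value per part = 156 / 12 = 13
First share = 2 * 13 = 26
Second share = 10 * 13 = 130
Larger share = 130

130


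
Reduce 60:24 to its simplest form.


Find GCD(60, 24)
GCD = 12
Divide both by 12: 60/12 = 5, 24/12 = 2
Simplified ratio = 5:2

5:2


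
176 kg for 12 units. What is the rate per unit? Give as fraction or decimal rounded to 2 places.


Total kg = 176
Number of units = 12
Unit rate = 176 / 12
= 14.67 kg per unit

14.67


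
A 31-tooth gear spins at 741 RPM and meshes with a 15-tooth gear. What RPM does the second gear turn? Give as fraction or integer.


Gear ratio: teeth_A * RPM_A = teeth_B * RPM_B
31 * 741 = 15 * RPM_B
22971 = 15 * RPM_B
RPM_B = 22971 / 15
RPM_B = 7657/5

7657/5


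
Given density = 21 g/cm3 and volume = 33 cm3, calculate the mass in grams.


Using mass = density * volume
Density = 21 g/cm3
Volume = 33 cm3
Mass = 21 * 33
= 693 g

693


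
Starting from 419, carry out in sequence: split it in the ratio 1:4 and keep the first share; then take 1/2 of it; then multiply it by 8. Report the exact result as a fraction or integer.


Start with 419.
Step 1: Split 1:4, first share = 419 * 1/5 = 419/5
Step 2: Take 1/2: 419/5 * 1/2 = 419/10
Step 3: Multiply by 8: 419/10 * 8 = 1676/5
Final result = 1676/5

1676/5


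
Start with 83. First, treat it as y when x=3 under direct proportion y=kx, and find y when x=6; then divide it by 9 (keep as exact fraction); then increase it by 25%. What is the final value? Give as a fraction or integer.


Start with 83.
Step 1: Direct prop: k = (83)/3; new y = k*6 = 83*6/3 = 166
Step 2: Divide by 9: 166 / 9 = 166/9
Step 3: Increase by 25%: 166/9 * 125/100 = 415/18
Final result = 415/18

415/18


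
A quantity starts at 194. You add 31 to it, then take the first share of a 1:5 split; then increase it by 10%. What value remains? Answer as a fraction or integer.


Start with 194.
Step 1: Add 31: 194+31=225; split 1:5 first = 225*1/6 = 75/2
Step 2: Increase by 10%: 75/2 * 110/100 = 165/4
Final result = 165/4

165/4


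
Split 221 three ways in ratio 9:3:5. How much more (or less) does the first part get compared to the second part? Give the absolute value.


Total parts = 9 + 3 + 5 = 17
Value per part = 221 / 17 = 13
Shares: 9*13=117, 3*13=39, 5*13=65
First share = 117, second share = 39
Difference = |117 - 39| = 78

78


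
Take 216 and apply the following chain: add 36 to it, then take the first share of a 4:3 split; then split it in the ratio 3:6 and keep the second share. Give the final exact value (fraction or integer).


Start with 216.
Step 1: Add 36: 216+36=252; split 4:3 first = 252*4/7 = 144
Step 2: Split 3:6, second share = 144 * 6/9 = 96
Final result = 96

96


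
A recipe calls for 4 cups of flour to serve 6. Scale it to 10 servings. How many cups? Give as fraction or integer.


Original: 4 cups for 6 servings
Target servings = 10
Scaling factor = 10/6
New amount = 4 * 10/6
= 40/6
= 20/3 cups

20/3


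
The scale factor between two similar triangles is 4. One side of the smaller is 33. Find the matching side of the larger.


Similar triangles have proportional sides
Scale factor = 4
Smaller side = 33
Corresponding larger side = 33 * 4
= 132

132


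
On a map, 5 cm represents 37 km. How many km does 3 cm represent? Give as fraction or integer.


Map scale: 5 cm = 37 km
Measured distance on map = 3 cm
Set up proportion: 3 * 37 / 5
= 111 / 5
= 111/5 km

111/5


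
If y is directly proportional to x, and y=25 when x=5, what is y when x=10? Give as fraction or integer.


Direct proportion: y = kx
Find k: k = 25/5 = 5
Compute y at x=10: y = 5 * 10
y = 50

50


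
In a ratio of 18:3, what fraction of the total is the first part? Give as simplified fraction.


Total parts = 18 + 3 = 21
First part fraction = 18/21
Simplify: 18/21 = 6/7

6/7


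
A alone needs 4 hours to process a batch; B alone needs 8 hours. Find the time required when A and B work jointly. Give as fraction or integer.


Rate of A = 1/4 job per hour
Rate of B = 1/8 job per hour
Combined rate = 1/4 + 1/8
Find common denominator: (8 + 4)/(4*8) = 12/32
Combined rate = 3/8 job per hour
Time together = 1 / (3/8) = 8/3 hours

8/3


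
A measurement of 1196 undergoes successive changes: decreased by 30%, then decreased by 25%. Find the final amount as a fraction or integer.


Start: 1196
Step 1: decrease by 30% => multiply by 70/100
  1196 * 70/100 = 4186/5
Step 2: decrease by 25% => multiply by 75/100
  4186/5 * 75/100 = 6279/10
Final value = 6279/10

6279/10


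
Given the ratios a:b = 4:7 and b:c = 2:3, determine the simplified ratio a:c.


Given a:b = 4:7 and b:c = 2:3
Make b consistent. Multiply first ratio by 2: a:b = 8:14
Multiply second ratio by 7: b:c = 14:21
Now b = 14 in both, so a:b:c = 8:14:21
Therefore a:c = 8:21
Simplify by GCD: a:c = 8:21

8:21


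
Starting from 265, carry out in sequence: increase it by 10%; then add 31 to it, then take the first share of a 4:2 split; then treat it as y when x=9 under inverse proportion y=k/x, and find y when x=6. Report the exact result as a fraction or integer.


Start with 265.
Step 1: Increase by 10%: 265 * 110/100 = 583/2
Step 2: Add 31: 583/2+31=645/2; split 4:2 first = 645/2*4/6 = 215
Step 3: Inverse prop: k = (215)*9; new y = k/6 = 215*9/6 = 645/2
Final result = 645/2

645/2


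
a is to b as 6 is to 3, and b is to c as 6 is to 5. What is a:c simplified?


Given a:b = 6:3 and b:c = 6:5
Make b consistent. Multiply first ratio by 6: a:b = 36:18
Multiply second ratio by 3: b:c = 18:15
Now b = 18 in both, so a:b:c = 36:18:15
Therefore a:c = 36:15
Simplify by GCD: a:c = 12:5

12:5


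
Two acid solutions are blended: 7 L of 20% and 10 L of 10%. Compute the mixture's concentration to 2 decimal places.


Solute in mixture 1 = 20% of 7 L = 7*20/100 = 7/5 L
Solute in mixture 2 = 10% of 10 L = 10*10/100 = 1 L
Total solute = 7/5 + 1 = 12/5 L
Total volume = 7 + 10 = 17 L
Final concentration = 12/5/17 * 100 = 14.12%

14.12


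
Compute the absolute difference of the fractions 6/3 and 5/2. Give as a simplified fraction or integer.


Simplify: 6/3 = 2 and 5/2 = 5/2
Find common denominator: LCD = 2
Convert: 4/2 and 5/2
Difference = |4 - 5|/2 = 1/2
Simplified = 1/2

1/2


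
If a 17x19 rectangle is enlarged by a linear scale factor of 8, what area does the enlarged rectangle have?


Original dimensions: 17 x 19
Enlargement factor = 8
New width = 17 * 8 = 136
New height = 19 * 8 = 152
New area = 136 * 152 = 20672

20672


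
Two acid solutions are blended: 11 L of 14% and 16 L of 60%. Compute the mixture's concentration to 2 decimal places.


Solute in mixture 1 = 14% of 11 L = 11*14/100 = 77/50 L
Solute in mixture 2 = 60% of 16 L = 16*60/100 = 48/5 L
Total solute = 77/50 + 48/5 = 557/50 L
Total volume = 11 + 16 = 27 L
Final concentration = 557/50/27 * 100 = 41.26%

41.26


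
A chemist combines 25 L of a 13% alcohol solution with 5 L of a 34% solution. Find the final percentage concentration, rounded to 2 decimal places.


Solute in mixture 1 = 13% of 25 L = 25*13/100 = 13/4 L
Solute in mixture 2 = 34% of 5 L = 5*34/100 = 17/10 L
Total solute = 13/4 + 17/10 = 99/20 L
Total volume = 25 + 5 = 30 L
Final concentration = 99/20/30 * 100 = 16.50%

16.50


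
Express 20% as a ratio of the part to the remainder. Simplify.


Part = 20%, Remainder = 80%
Ratio = 20:80
GCD(20, 80) = 20
Simplify: 1:4 = 1:4

1:4


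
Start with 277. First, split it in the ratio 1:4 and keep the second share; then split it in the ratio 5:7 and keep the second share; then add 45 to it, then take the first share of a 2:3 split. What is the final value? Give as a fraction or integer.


Start with 277.
Step 1: Split 1:4, second share = 277 * 4/5 = 1108/5
Step 2: Split 5:7, second share = 1108/5 * 7/12 = 1939/15
Step 3: Add 45: 1939/15+45=2614/15; split 2:3 first = 2614/15*2/5 = 5228/75
Final result = 5228/75

5228/75


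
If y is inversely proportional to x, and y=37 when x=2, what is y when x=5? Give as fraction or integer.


Inverse proportion: y = k/x
Find k: k = 2 * 37 = 74
Compute y at x=5: y = 74/5
y = 74/5

74/5


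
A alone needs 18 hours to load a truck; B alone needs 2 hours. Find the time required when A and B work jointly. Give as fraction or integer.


Rate of A = 1/18 job per hour
Rate of B = 1/2 job per hour
Combined rate = 1/18 + 1/2
Find common denominator: (2 + 18)/(18*2) = 20/36
Combined rate = 5/9 job per hour
Time together = 1 / (5/9) = 9/5 hours

9/5


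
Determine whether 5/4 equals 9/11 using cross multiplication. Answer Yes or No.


Cross multiply to check 5/4 = 9/11
Left cross product: 5 * 11 = 55
Right cross product: 4 * 9 = 36
55 != 36
Not equal, so proportions differ => No

No


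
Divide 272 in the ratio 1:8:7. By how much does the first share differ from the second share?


Total parts = 1 + 8 + 7 = 16
Value per part = 272 / 16 = 17
Shares: 1*17=17, 8*17=136, 7*17=119
First share = 17, second share = 136
Difference = |17 - 136| = 119

119


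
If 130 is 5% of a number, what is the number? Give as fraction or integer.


Given: 130 is 5% of the whole
Set up: 130 = 5/100 * whole
whole = 130 * 100 / 5
whole = 13000 / 5
whole = 2600

2600


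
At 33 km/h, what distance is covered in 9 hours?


Using distance = speed * time
Speed = 33 km/h
Time = 9 hours
Distance = 33 * 9
= 297 km

297


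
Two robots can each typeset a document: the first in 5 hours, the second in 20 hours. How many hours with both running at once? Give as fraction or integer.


Rate of A = 1/5 job per hour
Rate of B = 1/20 job per hour
Combined rate = 1/5 + 1/20
Find common denominator: (20 + 5)/(5*20) = 25/100
Combined rate = 1/4 job per hour
Time together = 1 / (1/4) = 4 hours

4


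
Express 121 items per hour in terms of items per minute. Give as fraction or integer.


Converting from per hour to per minute
Rate = 121 items per hour
Divide by 60: 121/60
= 121/60 items per minute

121/60


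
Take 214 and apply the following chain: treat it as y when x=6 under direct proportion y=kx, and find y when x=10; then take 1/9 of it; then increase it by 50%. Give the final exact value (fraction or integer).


Start with 214.
Step 1: Direct prop: k = (214)/6; new y = k*10 = 214*10/6 = 1070/3
Step 2: Take 1/9: 1070/3 * 1/9 = 1070/27
Step 3: Increase by 50%: 1070/27 * 150/100 = 535/9
Final result = 535/9

535/9


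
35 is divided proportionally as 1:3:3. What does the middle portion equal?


Ratio = 1:3:3
Total parts = 1 + 3 + 3 = 7
Value per part = 35 / 7 = 5
First share = 1 * 5 = 5
Middle share = 3 * 5 = 15
Third share = 3 * 5 = 15

15


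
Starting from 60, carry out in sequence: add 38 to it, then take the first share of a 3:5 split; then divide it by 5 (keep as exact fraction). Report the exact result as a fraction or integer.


Start with 60.
Step 1: Add 38: 60+38=98; split 3:5 first = 98*3/8 = 147/4
Step 2: Divide by 5: 147/4 / 5 = 147/20
Final result = 147/20

147/20


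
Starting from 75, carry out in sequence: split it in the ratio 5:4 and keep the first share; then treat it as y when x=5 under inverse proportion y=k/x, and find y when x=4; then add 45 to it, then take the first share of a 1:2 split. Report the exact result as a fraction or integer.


Start with 75.
Step 1: Split 5:4, first share = 75 * 5/9 = 125/3
Step 2: Inverse prop: k = (125/3)*5; new y = k/4 = 125/3*5/4 = 625/12
Step 3: Add 45: 625/12+45=1165/12; split 1:2 first = 1165/12*1/3 = 1165/36
Final result = 1165/36

1165/36


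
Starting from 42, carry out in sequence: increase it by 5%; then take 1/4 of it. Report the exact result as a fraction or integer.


Start with 42.
Step 1: Increase by 5%: 42 * 105/100 = 441/10
Step 2: Take 1/4: 441/10 * 1/4 = 441/40
Final result = 441/40

441/40


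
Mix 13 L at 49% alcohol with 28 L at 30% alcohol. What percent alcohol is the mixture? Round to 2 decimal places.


Solute in mixture 1 = 49% of 13 L = 13*49/100 = 637/100 L
Solute in mixture 2 = 30% of 28 L = 28*30/100 = 42/5 L
Total solute = 637/100 + 42/5 = 1477/100 L
Total volume = 13 + 28 = 41 L
Final concentration = 1477/100/41 * 100 = 36.02%

36.02


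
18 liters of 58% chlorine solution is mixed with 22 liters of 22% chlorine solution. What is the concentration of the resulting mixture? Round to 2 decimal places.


Solute in mixture 1 = 58% of 18 L = 18*58/100 = 261/25 L
Solute in mixture 2 = 22% of 22 L = 22*22/100 = 121/25 L
Total solute = 261/25 + 121/25 = 382/25 L
Total volume = 18 + 22 = 40 L
Final concentration = 382/25/40 * 100 = 38.20%

38.20


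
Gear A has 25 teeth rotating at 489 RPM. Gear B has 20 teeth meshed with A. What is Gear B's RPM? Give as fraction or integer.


Gear ratio: teeth_A * RPM_A = teeth_B * RPM_B
25 * 489 = 20 * RPM_B
12225 = 20 * RPM_B
RPM_B = 12225 / 20
RPM_B = 2445/4

2445/4


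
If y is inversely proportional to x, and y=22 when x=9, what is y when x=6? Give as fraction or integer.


Inverse proportion: y = k/x
Find k: k = 9 * 22 = 198
Compute y at x=6: y = 198/6
y = 33

33


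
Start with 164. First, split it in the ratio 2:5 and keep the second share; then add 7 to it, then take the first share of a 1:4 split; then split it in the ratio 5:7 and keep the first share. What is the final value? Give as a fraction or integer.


Start with 164.
Step 1: Split 2:5, second share = 164 * 5/7 = 820/7
Step 2: Add 7: 820/7+7=869/7; split 1:4 first = 869/7*1/5 = 869/35
Step 3: Split 5:7, first share = 869/35 * 5/12 = 869/84
Final result = 869/84

869/84


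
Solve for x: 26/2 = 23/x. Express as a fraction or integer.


Setting up: 26/2 = 23/x
Cross multiply: 26 * x = 2 * 23
26x = 46
x = 46/26
x = 23/13

23/13


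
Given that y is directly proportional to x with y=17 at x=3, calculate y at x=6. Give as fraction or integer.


Direct proportion: y = kx
Find k: k = 17/3 = 17/3
Compute y at x=6: y = 17/3 * 6
y = 34

34


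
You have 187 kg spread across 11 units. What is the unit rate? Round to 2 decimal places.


Total kg = 187
Number of units = 11
Unit rate = 187 / 11
= 17 kg per unit

17


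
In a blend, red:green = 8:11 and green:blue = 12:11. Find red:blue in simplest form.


Given a:b = 8:11 and b:c = 12:11
Make b consistent. Multiply first ratio by 12: a:b = 96:132
Multiply second ratio by 11: b:c = 132:121
Now b = 132 in both, so a:b:c = 96:132:121
Therefore a:c = 96:121
Simplify by GCD: a:c = 96:121

96:121


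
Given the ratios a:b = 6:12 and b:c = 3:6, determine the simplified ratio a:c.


Given a:b = 6:12 and b:c = 3:6
Make b consistent. Multiply first ratio by 3: a:b = 18:36
Multiply second ratio by 12: b:c = 36:72
Now b = 36 in both, so a:b:c = 18:36:72
Therefore a:c = 18:72
Simplify by GCD: a:c = 1:4

1:4


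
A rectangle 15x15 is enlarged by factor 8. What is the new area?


Original dimensions: 15 x 15
Enlargement factor = 8
New width = 15 * 8 = 120
New height = 15 * 8 = 120
New area = 120 * 120 = 14400

14400


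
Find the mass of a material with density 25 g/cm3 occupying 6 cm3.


Using mass = density * volume
Density = 25 g/cm3
Volume = 6 cm3
Mass = 25 * 6
= 150 g

150


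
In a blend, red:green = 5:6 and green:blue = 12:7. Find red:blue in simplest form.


Given a:b = 5:6 and b:c = 12:7
Make b consistent. Multiply first ratio by 12: a:b = 60:72
Multiply second ratio by 6: b:c = 72:42
Now b = 72 in both, so a:b:c = 60:72:42
Therefore a:c = 60:42
Simplify by GCD: a:c = 10:7

10:7


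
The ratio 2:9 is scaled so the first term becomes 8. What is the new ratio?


Original ratio: 2:9
First term target: 8
Scale factor = 8 / 2 = 4
Multiply second term: 9 * 4 = 36
Equivalent ratio = 8:36

8:36


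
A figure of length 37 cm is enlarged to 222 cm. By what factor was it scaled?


Original length = 37 cm
Scaled length = 222 cm
Scale factor = 222 / 37
= 6

6


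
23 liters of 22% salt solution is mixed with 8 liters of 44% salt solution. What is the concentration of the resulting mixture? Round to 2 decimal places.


Solute in mixture 1 = 22% of 23 L = 23*22/100 = 253/50 L
Solute in mixture 2 = 44% of 8 L = 8*44/100 = 88/25 L
Total solute = 253/50 + 88/25 = 429/50 L
Total volume = 23 + 8 = 31 L
Final concentration = 429/50/31 * 100 = 27.68%

27.68


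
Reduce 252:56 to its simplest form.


Find GCD(252, 56)
GCD = 28
Divide both by 28: 252/28 = 9, 56/28 = 2
Simplified ratio = 9:2

9:2


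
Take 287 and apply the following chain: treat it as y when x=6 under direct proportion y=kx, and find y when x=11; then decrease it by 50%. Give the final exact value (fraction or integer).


Start with 287.
Step 1: Direct prop: k = (287)/6; new y = k*11 = 287*11/6 = 3157/6
Step 2: Decrease by 50%: 3157/6 * 50/100 = 3157/12
Final result = 3157/12

3157/12


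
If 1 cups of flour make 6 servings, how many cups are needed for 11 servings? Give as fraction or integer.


Original: 1 cups for 6 servings
Target servings = 11
Scaling factor = 11/6
New amount = 1 * 11/6
= 11/6
= 11/6 cups

11/6


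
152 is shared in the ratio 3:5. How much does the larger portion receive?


Total parts = 3 + 5 = 8
Value per part = 152 / 8 = 19
First share = 3 * 19 = 57
Second share = 5 * 19 = 95
Larger share = 95

95


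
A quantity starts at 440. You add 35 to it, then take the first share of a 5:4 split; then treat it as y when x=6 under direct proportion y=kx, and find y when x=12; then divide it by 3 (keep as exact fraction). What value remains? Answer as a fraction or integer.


Start with 440.
Step 1: Add 35: 440+35=475; split 5:4 first = 475*5/9 = 2375/9
Step 2: Direct prop: k = (2375/9)/6; new y = k*12 = 2375/9*12/6 = 4750/9
Step 3: Divide by 3: 4750/9 / 3 = 4750/27
Final result = 4750/27

4750/27


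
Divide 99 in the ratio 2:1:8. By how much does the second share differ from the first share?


Total parts = 2 + 1 + 8 = 11
Value per part = 99 / 11 = 9
Shares: 2*9=18, 1*9=9, 8*9=72
Second share = 9, first share = 18
Difference = |9 - 18| = 9

9


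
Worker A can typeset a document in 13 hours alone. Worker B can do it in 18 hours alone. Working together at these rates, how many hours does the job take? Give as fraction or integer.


Rate of A = 1/13 job per hour
Rate of B = 1/18 job per hour
Combined rate = 1/13 + 1/18
Find common denominator: (18 + 13)/(13*18) = 31/234
Combined rate = 31/234 job per hour
Time together = 1 / (31/234) = 234/31 hours

234/31


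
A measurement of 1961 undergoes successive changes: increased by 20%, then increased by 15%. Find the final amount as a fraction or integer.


Start: 1961
Step 1: increase by 20% => multiply by 120/100
  1961 * 120/100 = 11766/5
Step 2: increase by 15% => multiply by 115/100
  11766/5 * 115/100 = 135309/50
Final value = 135309/50

135309/50


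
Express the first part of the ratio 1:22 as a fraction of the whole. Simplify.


Total parts = 1 + 22 = 23
First part fraction = 1/23
Simplify: 1/23 = 1/23

1/23


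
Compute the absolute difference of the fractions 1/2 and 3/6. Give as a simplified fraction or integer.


Simplify: 1/2 = 1/2 and 3/6 = 1/2
Find common denominator: LCD = 2
Convert: 1/2 and 1/2
Difference = |1 - 1|/2 = 0/2
Simplified = 0

0


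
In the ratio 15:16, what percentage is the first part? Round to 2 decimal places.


Total parts = 15 + 16 = 31
First part fraction = 15/31
Percentage = (15/31) * 100
= 0.483871 * 100
= 48.39%

48.39


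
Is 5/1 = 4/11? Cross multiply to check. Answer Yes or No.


Cross multiply to check 5/1 = 4/11
Left cross product: 5 * 11 = 55
Right cross product: 1 * 4 = 4
55 != 4
Not equal, so proportions differ => No

No


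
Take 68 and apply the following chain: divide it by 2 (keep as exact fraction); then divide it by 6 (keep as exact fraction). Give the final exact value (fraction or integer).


Start with 68.
Step 1: Divide by 2: 68 / 2 = 34
Step 2: Divide by 6: 34 / 6 = 17/3
Final result = 17/3

17/3


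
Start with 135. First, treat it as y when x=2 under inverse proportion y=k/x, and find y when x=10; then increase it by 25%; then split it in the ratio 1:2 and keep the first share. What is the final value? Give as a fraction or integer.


Start with 135.
Step 1: Inverse prop: k = (135)*2; new y = k/10 = 135*2/10 = 27
Step 2: Increase by 25%: 27 * 125/100 = 135/4
Step 3: Split 1:2, first share = 135/4 * 1/3 = 45/4
Final result = 45/4

45/4


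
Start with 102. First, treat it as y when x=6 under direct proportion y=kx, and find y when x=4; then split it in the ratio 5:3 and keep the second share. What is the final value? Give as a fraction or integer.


Start with 102.
Step 1: Direct prop: k = (102)/6; new y = k*4 = 102*4/6 = 68
Step 2: Split 5:3, second share = 68 * 3/8 = 51/2
Final result = 51/2

51/2


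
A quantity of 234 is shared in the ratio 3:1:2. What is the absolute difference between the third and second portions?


Total parts = 3 + 1 + 2 = 6
Value per part = 234 / 6 = 39
Shares: 3*39=117, 1*39=39, 2*39=78
Third share = 78, second share = 39
Difference = |78 - 39| = 39

39


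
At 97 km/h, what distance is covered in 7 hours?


Using distance = speed * time
Speed = 97 km/h
Time = 7 hours
Distance = 97 * 7
= 679 km

679


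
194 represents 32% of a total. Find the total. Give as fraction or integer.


Given: 194 is 32% of the whole
Set up: 194 = 32/100 * whole
whole = 194 * 100 / 32
whole = 19400 / 32
whole = 2425/4

2425/4


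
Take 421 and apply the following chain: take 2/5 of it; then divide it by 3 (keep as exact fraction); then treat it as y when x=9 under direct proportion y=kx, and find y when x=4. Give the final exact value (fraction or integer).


Start with 421.
Step 1: Take 2/5: 421 * 2/5 = 842/5
Step 2: Divide by 3: 842/5 / 3 = 842/15
Step 3: Direct prop: k = (842/15)/9; new y = k*4 = 842/15*4/9 = 3368/135
Final result = 3368/135

3368/135


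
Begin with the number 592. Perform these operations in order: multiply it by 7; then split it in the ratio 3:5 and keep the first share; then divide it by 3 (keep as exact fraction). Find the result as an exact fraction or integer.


Start with 592.
Step 1: Multiply by 7: 592 * 7 = 4144
Step 2: Split 3:5, first share = 4144 * 3/8 = 1554
Step 3: Divide by 3: 1554 / 3 = 518
Final result = 518

518


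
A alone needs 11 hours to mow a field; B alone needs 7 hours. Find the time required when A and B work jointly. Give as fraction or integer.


Rate of A = 1/11 job per hour
Rate of B = 1/7 job per hour
Combined rate = 1/11 + 1/7
Find common denominator: (7 + 11)/(11*7) = 18/77
Combined rate = 18/77 job per hour
Time together = 1 / (18/77) = 77/18 hours

77/18


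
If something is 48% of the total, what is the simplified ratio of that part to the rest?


Part = 48%, Remainder = 52%
Ratio = 48:52
GCD(48, 52) = 4
Simplify: 12:13 = 12:13

12:13


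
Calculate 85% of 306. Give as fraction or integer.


Compute 85% of 306
Convert percentage: 85% = 85/100
Multiply: 306 * 85/100
= 26010/100
= 2601/10

2601/10


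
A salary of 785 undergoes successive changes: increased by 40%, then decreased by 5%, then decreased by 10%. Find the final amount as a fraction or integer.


Start: 785
Step 1: increase by 40% => multiply by 140/100
  785 * 140/100 = 1099
Step 2: decrease by 5% => multiply by 95/100
  1099 * 95/100 = 20881/20
Step 3: decrease by 10% => multiply by 90/100
  20881/20 * 90/100 = 187929/200
Final value = 187929/200

187929/200


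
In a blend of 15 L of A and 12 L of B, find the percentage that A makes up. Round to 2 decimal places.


Volume of A = 15 L
Volume of B = 12 L
Total volume = 15 + 12 = 27 L
Percentage of A = (15/27) * 100
= 55.56%

55.56


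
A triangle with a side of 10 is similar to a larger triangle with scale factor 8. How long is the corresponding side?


Similar triangles have proportional sides
Scale factor = 8
Smaller side = 10
Corresponding larger side = 10 * 8
= 80

80


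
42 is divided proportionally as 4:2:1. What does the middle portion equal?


Ratio = 4:2:1
Total parts = 4 + 2 + 1 = 7
Value per part = 42 / 7 = 6
First share = 4 * 6 = 24
Middle share = 2 * 6 = 12
Third share = 1 * 6 = 6

12


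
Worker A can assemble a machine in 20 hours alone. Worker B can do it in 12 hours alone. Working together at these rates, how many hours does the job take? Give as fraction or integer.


Rate of A = 1/20 job per hour
Rate of B = 1/12 job per hour
Combined rate = 1/20 + 1/12
Find common denominator: (12 + 20)/(20*12) = 32/240
Combined rate = 2/15 job per hour
Time together = 1 / (2/15) = 15/2 hours

15/2


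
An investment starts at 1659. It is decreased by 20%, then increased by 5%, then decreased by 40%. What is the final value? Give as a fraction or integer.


Start: 1659
Step 1: decrease by 20% => multiply by 80/100
  1659 * 80/100 = 6636/5
Step 2: increase by 5% => multiply by 105/100
  6636/5 * 105/100 = 34839/25
Step 3: decrease by 40% => multiply by 60/100
  34839/25 * 60/100 = 104517/125
Final value = 104517/125

104517/125


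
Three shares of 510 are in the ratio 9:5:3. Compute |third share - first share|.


Total parts = 9 + 5 + 3 = 17
Value per part = 510 / 17 = 30
Shares: 9*30=270, 5*30=150, 3*30=90
Third share = 90, first share = 270
Difference = |90 - 270| = 180

180


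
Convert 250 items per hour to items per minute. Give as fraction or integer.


Converting from per hour to per minute
Rate = 250 items per hour
Divide by 60: 250/60
= 25/6 items per minute

25/6


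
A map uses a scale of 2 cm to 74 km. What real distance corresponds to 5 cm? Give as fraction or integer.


Map scale: 2 cm = 74 km
Measured distance on map = 5 cm
Set up proportion: 5 * 74 / 2
= 370 / 2
= 185 km

185


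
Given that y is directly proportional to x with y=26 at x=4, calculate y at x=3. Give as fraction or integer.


Direct proportion: y = kx
Find k: k = 26/4 = 13/2
Compute y at x=3: y = 13/2 * 3
y = 39/2

39/2


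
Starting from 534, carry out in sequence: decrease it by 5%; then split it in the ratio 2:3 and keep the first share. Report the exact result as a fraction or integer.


Start with 534.
Step 1: Decrease by 5%: 534 * 95/100 = 5073/10
Step 2: Split 2:3, first share = 5073/10 * 2/5 = 5073/25
Final result = 5073/25

5073/25


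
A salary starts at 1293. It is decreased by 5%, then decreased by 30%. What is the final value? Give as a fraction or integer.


Start: 1293
Step 1: decrease by 5% => multiply by 95/100
  1293 * 95/100 = 24567/20
Step 2: decrease by 30% => multiply by 70/100
  24567/20 * 70/100 = 171969/200
Final value = 171969/200

171969/200


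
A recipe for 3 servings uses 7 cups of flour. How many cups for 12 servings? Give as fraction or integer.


Original: 7 cups for 3 servings
Target servings = 12
Scaling factor = 12/3
New amount = 7 * 12/3
= 84/3
= 28 cups

28


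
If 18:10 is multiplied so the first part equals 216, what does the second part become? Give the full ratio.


Original ratio: 18:10
First term target: 216
Scale factor = 216 / 18 = 12
Multiply second term: 10 * 12 = 120
Equivalent ratio = 216:120

216:120


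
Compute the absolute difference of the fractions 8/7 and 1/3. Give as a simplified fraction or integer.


Simplify: 8/7 = 8/7 and 1/3 = 1/3
Find common denominator: LCD = 21
Convert: 24/21 and 7/21
Difference = |24 - 7|/21 = 17/21
Simplified = 17/21

17/21


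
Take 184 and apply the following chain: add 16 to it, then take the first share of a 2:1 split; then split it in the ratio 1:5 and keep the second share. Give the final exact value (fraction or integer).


Start with 184.
Step 1: Add 16: 184+16=200; split 2:1 first = 200*2/3 = 400/3
Step 2: Split 1:5, second share = 400/3 * 5/6 = 1000/9
Final result = 1000/9

1000/9


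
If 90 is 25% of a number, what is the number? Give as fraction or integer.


Given: 90 is 25% of the whole
Set up: 90 = 25/100 * whole
whole = 90 * 100 / 25
whole = 9000 / 25
whole = 360

360


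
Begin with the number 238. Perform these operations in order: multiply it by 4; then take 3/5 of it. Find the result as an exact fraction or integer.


Start with 238.
Step 1: Multiply by 4: 238 * 4 = 952
Step 2: Take 3/5: 952 * 3/5 = 2856/5
Final result = 2856/5

2856/5


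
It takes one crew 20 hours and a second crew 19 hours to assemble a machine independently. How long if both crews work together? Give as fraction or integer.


Rate of A = 1/20 job per hour
Rate of B = 1/19 job per hour
Combined rate = 1/20 + 1/19
Find common denominator: (19 + 20)/(20*19) = 39/380
Combined rate = 39/380 job per hour
Time together = 1 / (39/380) = 380/39 hours

380/39


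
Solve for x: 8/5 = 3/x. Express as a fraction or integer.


Setting up: 8/5 = 3/x
Cross multiply: 8 * x = 5 * 3
8x = 15
x = 15/8
x = 15/8

15/8


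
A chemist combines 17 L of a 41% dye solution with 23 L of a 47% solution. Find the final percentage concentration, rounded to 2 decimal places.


Solute in mixture 1 = 41% of 17 L = 17*41/100 = 697/100 L
Solute in mixture 2 = 47% of 23 L = 23*47/100 = 1081/100 L
Total solute = 697/100 + 1081/100 = 889/50 L
Total volume = 17 + 23 = 40 L
Final concentration = 889/50/40 * 100 = 44.45%

44.45


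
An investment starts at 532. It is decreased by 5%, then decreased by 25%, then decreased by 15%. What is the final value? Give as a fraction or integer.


Start: 532
Step 1: decrease by 5% => multiply by 95/100
  532 * 95/100 = 2527/5
Step 2: decrease by 25% => multiply by 75/100
  2527/5 * 75/100 = 7581/20
Step 3: decrease by 15% => multiply by 85/100
  7581/20 * 85/100 = 128877/400
Final value = 128877/400

128877/400


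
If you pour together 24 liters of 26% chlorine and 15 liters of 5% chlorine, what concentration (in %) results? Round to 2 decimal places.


Solute in mixture 1 = 26% of 24 L = 24*26/100 = 156/25 L
Solute in mixture 2 = 5% of 15 L = 15*5/100 = 3/4 L
Total solute = 156/25 + 3/4 = 699/100 L
Total volume = 24 + 15 = 39 L
Final concentration = 699/100/39 * 100 = 17.92%

17.92


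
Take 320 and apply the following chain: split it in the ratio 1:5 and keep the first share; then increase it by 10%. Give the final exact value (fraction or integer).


Start with 320.
Step 1: Split 1:5, first share = 320 * 1/6 = 160/3
Step 2: Increase by 10%: 160/3 * 110/100 = 176/3
Final result = 176/3

176/3


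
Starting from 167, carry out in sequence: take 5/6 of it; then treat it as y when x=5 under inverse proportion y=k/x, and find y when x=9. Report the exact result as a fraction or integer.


Start with 167.
Step 1: Take 5/6: 167 * 5/6 = 835/6
Step 2: Inverse prop: k = (835/6)*5; new y = k/9 = 835/6*5/9 = 4175/54
Final result = 4175/54

4175/54
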